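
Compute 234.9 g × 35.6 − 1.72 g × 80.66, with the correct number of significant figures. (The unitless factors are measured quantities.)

234.9 × 35.6 = 8362.44 → 8.36 × 10³ g (3 s.f., last digit at the 10^1 place).
1.72 × 80.66 = 138.7352 → 139 g (3 s.f., last digit at the 10^0 place).
Difference: 8223.7048 g; keep the coarser place, 10^1.
Result: 8.22 × 10³ g.

8.22 × 10³ g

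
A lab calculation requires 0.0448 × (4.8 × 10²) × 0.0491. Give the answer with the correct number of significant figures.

0.0448 × (4.8 × 10²) × 0.0491 = 1.0558464
Multiplication/division keeps the fewest significant figures: 0.0448 → 3 s.f., 4.8 × 10² → 2 s.f., 0.0491 → 3 s.f.; limit is 2.
Rounded to 2 significant figures: 1.1.

1.1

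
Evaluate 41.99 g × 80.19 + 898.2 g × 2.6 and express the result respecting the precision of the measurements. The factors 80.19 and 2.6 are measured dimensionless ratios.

5.7 × 10³ g

41.99 × 80.19 = 3367.1781 → 3367 g (4 s.f., last digit at the 10^0 place).
898.2 × 2.6 = 2335.32 → 2.3 × 10³ g (2 s.f., last digit at the 10^2 place).
Sum: 5702.4981 g; keep the coarser place, 10^2.
Result: 5.7 × 10³ g.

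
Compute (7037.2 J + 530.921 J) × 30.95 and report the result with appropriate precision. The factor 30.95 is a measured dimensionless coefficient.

2.342 × 10⁵ J

7037.2 J + 530.921 J = 7568.121 J; the sum is limited to 1 decimal place (5 s.f.).
Carrying full precision, 7568.121 × 30.95 = 234233.34495 J; 30.95 has 4 s.f., so the result keeps min(5, 4) = 4 s.f.
Rounded to 4 significant figures: 2.342 × 10⁵ J.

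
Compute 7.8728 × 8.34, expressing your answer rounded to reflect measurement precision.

65.7

7.8728 × 8.34 = 65.659152
Multiplication/division keeps the fewest significant figures: 7.8728 → 5 s.f., 8.34 → 3 s.f.; limit is 3.
Rounded to 3 significant figures: 65.7.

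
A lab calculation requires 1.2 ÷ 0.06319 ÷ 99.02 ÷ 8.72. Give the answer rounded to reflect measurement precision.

1.2 ÷ 0.06319 ÷ 99.02 ÷ 8.72 = 0.0219934562541…
Multiplication/division keeps the fewest significant figures: 1.2 → 2 s.f., 0.06319 → 4 s.f., 99.02 → 4 s.f., 8.72 → 3 s.f.; limit is 2.
Rounded to 2 significant figures: 0.022.

0.022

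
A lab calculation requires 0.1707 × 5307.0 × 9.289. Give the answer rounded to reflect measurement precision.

0.1707 × 5307.0 × 9.289 = 8414.9506161
Multiplication/division keeps the fewest significant figures: 0.1707 → 4 s.f., 5307.0 → 5 s.f., 9.289 → 4 s.f.; limit is 4.
Rounded to 4 significant figures: 8415.

8415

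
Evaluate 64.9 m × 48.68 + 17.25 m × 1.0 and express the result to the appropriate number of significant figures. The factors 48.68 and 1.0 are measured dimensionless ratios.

64.9 × 48.68 = 3159.332 → 3.16 × 10^3 m (3 s.f., last digit at the 10^1 place).
17.25 × 1.0 = 17.25 → 17 m (2 s.f., last digit at the 10^0 place).
Sum: 3176.582 m; keep the coarser place, 10^1.
Result: 3.18 × 10^3 m.

3.18 × 10^3 m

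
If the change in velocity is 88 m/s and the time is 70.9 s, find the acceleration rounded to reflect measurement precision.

1.2 m/s²

acceleration = 88 m/s ÷ 70.9 s = 1.24118476728… m/s².
88 has 2 significant figures; 70.9 has 3.
Division/multiplication keeps the fewest: 2 significant figures.
Rounded: 1.2 m/s².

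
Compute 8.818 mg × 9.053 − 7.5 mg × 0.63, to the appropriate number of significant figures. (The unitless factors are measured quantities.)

75.1 mg

8.818 × 9.053 = 79.829354 → 79.83 mg (4 s.f., last digit at the 10^-2 place).
7.5 × 0.63 = 4.725 → 4.7 mg (2 s.f., last digit at the 10^-1 place).
Difference: 75.104354 mg; keep the coarser place, 10^-1.
Result: 75.1 mg.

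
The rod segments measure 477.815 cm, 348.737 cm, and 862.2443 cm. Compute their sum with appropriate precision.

477.815 cm + 348.737 cm + 862.2443 cm = 1688.7963 cm.
Addition/subtraction keeps the fewest decimal places: 477.815 → 3 decimal places, 348.737 → 3 decimal places, 862.2443 → 4 decimal places; limit is 3.
Rounded to 3 decimal places: 1688.796 cm.

1688.796 cm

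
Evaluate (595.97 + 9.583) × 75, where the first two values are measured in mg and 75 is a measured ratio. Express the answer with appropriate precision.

595.97 mg + 9.583 mg = 605.553 mg; the sum is limited to 2 decimal places (5 s.f.).
Carrying full precision, 605.553 × 75 = 45416.475 mg; 75 has 2 s.f., so the result keeps min(5, 2) = 2 s.f.
Rounded to 2 significant figures: 4.5 × 10^4 mg.

4.5 × 10^4 mg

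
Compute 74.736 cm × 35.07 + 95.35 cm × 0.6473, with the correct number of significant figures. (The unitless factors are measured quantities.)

2683 cm

74.736 × 35.07 = 2620.99152 → 2621 cm (4 s.f., last digit at the 10^0 place).
95.35 × 0.6473 = 61.720055 → 61.72 cm (4 s.f., last digit at the 10^-2 place).
Sum: 2682.711575 cm; keep the coarser place, 10^0.
Result: 2683 cm.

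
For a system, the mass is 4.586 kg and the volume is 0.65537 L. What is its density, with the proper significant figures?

6.998 kg/L

density = 4.586 kg ÷ 0.65537 L = 6.99757388956… kg/L.
4.586 has 4 significant figures; 0.65537 has 5.
Division/multiplication keeps the fewest: 4 significant figures.
Rounded: 6.998 kg/L.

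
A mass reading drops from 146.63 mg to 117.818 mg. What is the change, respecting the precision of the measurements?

146.63 mg − 117.818 mg = 28.812 mg.
Addition/subtraction keeps the fewest decimal places: 146.63 → 2 decimal places, 117.818 → 3 decimal places; limit is 2.
Rounded to 2 decimal places: 28.81 mg.

28.81 mg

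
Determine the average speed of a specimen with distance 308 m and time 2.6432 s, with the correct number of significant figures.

average speed = 308 m ÷ 2.6432 s = 116.525423729… m/s.
308 has 3 significant figures; 2.6432 has 5.
Division/multiplication keeps the fewest: 3 significant figures.
Rounded: 117 m/s.

117 m/s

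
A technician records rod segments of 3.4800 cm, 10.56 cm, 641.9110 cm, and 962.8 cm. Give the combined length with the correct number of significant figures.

3.4800 cm + 10.56 cm + 641.9110 cm + 962.8 cm = 1618.7510 cm.
Addition/subtraction keeps the fewest decimal places: 3.4800 → 4 decimal places, 10.56 → 2 decimal places, 641.9110 → 4 decimal places, 962.8 → 1 decimal place; limit is 1.
Rounded to 1 decimal place: 1618.8 cm.

1618.8 cm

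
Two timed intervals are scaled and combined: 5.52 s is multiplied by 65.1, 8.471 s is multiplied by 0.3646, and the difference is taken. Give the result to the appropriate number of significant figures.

356 s

5.52 × 65.1 = 359.352 → 359 s (3 s.f., last digit at the 10^0 place).
8.471 × 0.3646 = 3.0885266 → 3.089 s (4 s.f., last digit at the 10^-3 place).
Difference: 356.2634734 s; keep the coarser place, 10^0.
Result: 356 s.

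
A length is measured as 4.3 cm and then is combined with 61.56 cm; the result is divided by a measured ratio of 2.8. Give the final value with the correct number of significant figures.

4.3 cm + 61.56 cm = 65.86 cm; the sum is limited to 1 decimal place (3 s.f.).
Carrying full precision, 65.86 ÷ 2.8 = 23.5214285714… cm; 2.8 has 2 s.f., so the result keeps min(3, 2) = 2 s.f.
Rounded to 2 significant figures: 24 cm.

24 cm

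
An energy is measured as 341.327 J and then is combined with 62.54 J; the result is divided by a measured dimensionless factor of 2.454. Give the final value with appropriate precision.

341.327 J + 62.54 J = 403.867 J; the sum is limited to 2 decimal places (5 s.f.).
Carrying full precision, 403.867 ÷ 2.454 = 164.574979625… J; 2.454 has 4 s.f., so the result keeps min(5, 4) = 4 s.f.
Rounded to 4 significant figures: 164.6 J.

164.6 J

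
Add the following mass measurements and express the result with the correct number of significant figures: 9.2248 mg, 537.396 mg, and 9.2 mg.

555.8 mg

9.2248 mg + 537.396 mg + 9.2 mg = 555.8208 mg.
Addition/subtraction keeps the fewest decimal places: 9.2248 → 4 decimal places, 537.396 → 3 decimal places, 9.2 → 1 decimal place; limit is 1.
Rounded to 1 decimal place: 555.8 mg.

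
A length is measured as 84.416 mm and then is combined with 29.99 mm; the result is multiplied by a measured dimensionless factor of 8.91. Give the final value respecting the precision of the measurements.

1.02 × 10^3 mm

84.416 mm + 29.99 mm = 114.406 mm; the sum is limited to 2 decimal places (5 s.f.).
Carrying full precision, 114.406 × 8.91 = 1019.35746 mm; 8.91 has 3 s.f., so the result keeps min(5, 3) = 3 s.f.
Rounded to 3 significant figures: 1.02 × 10^3 mm.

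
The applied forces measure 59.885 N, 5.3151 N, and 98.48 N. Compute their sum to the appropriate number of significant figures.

163.68 N

59.885 N + 5.3151 N + 98.48 N = 163.6801 N.
Addition/subtraction keeps the fewest decimal places: 59.885 → 3 decimal places, 5.3151 → 4 decimal places, 98.48 → 2 decimal places; limit is 2.
Rounded to 2 decimal places: 163.68 N.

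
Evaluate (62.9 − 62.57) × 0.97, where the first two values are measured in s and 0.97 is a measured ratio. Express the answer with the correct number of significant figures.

0.3 s

62.9 s − 62.57 s = 0.33 s; the difference is limited to 1 decimal place (1 s.f.).
Carrying full precision, 0.33 × 0.97 = 0.3201 s; 0.97 has 2 s.f., so the result keeps min(1, 2) = 1 s.f.
Rounded to 1 significant figure: 0.3 s.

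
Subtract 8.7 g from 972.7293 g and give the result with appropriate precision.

972.7293 g − 8.7 g = 964.0293 g.
Addition/subtraction keeps the fewest decimal places: 972.7293 → 4 decimal places, 8.7 → 1 decimal place; limit is 1.
Rounded to 1 decimal place: 964.0 g.

964.0 g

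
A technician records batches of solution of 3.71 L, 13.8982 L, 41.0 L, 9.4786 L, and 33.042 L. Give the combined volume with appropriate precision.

3.71 L + 13.8982 L + 41.0 L + 9.4786 L + 33.042 L = 101.1288 L.
Addition/subtraction keeps the fewest decimal places: 3.71 → 2 decimal places, 13.8982 → 4 decimal places, 41.0 → 1 decimal place, 9.4786 → 4 decimal places, 33.042 → 3 decimal places; limit is 1.
Rounded to 1 decimal place: 1.011 × 10^2 L.

1.011 × 10^2 L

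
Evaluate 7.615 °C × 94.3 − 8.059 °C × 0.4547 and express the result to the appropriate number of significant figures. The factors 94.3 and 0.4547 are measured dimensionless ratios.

714 °C

7.615 × 94.3 = 718.0945 → 718 °C (3 s.f., last digit at the 10^0 place).
8.059 × 0.4547 = 3.6644273 → 3.664 °C (4 s.f., last digit at the 10^-3 place).
Difference: 714.4300727 °C; keep the coarser place, 10^0.
Result: 714 °C.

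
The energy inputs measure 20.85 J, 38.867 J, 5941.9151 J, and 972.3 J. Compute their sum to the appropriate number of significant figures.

6973.9 J

20.85 J + 38.867 J + 5941.9151 J + 972.3 J = 6973.9321 J.
Addition/subtraction keeps the fewest decimal places: 20.85 → 2 decimal places, 38.867 → 3 decimal places, 5941.9151 → 4 decimal places, 972.3 → 1 decimal place; limit is 1.
Rounded to 1 decimal place: 6973.9 J.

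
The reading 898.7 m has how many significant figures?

4

898.7: every digit is nonzero and significant.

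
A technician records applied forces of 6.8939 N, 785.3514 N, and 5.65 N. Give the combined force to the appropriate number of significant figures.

6.8939 N + 785.3514 N + 5.65 N = 797.8953 N.
Addition/subtraction keeps the fewest decimal places: 6.8939 → 4 decimal places, 785.3514 → 4 decimal places, 5.65 → 2 decimal places; limit is 2.
Rounded to 2 decimal places: 797.90 N.

797.90 N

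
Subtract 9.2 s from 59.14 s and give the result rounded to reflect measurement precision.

49.9 s

59.14 s − 9.2 s = 49.94 s.
Addition/subtraction keeps the fewest decimal places: 59.14 → 2 decimal places, 9.2 → 1 decimal place; limit is 1.
Rounded to 1 decimal place: 49.9 s.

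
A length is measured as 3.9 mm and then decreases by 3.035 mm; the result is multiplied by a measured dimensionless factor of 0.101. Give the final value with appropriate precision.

3.9 mm − 3.035 mm = 0.865 mm; the difference is limited to 1 decimal place (1 s.f.).
Carrying full precision, 0.865 × 0.101 = 0.087365 mm; 0.101 has 3 s.f., so the result keeps min(1, 3) = 1 s.f.
Rounded to 1 significant figure: 0.09 mm.

0.09 mm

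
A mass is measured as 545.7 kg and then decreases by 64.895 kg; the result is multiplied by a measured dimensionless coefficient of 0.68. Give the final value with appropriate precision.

3.3 × 10² kg

545.7 kg − 64.895 kg = 480.805 kg; the difference is limited to 1 decimal place (4 s.f.).
Carrying full precision, 480.805 × 0.68 = 326.9474 kg; 0.68 has 2 s.f., so the result keeps min(4, 2) = 2 s.f.
Rounded to 2 significant figures: 3.3 × 10² kg.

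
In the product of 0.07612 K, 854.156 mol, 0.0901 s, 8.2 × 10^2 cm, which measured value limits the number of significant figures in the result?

8.2 × 10^2 cm

0.07612 K → 4 s.f.; 854.156 mol → 6 s.f.; 0.0901 s → 3 s.f.; 8.2 × 10^2 cm → 2 s.f.
The fewest is 2 significant figures, from 8.2 × 10^2 cm.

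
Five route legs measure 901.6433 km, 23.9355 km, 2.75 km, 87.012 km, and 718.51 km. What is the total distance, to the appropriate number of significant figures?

1.73385 × 10³ km

901.6433 km + 23.9355 km + 2.75 km + 87.012 km + 718.51 km = 1733.8508 km.
Addition/subtraction keeps the fewest decimal places: 901.6433 → 4 decimal places, 23.9355 → 4 decimal places, 2.75 → 2 decimal places, 87.012 → 3 decimal places, 718.51 → 2 decimal places; limit is 2.
Rounded to 2 decimal places: 1.73385 × 10³ km.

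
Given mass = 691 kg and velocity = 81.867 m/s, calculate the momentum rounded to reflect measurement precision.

5.66 × 10⁴ kg·m/s

momentum = 691 kg × 81.867 m/s = 56570.097 kg·m/s.
691 has 3 significant figures; 81.867 has 5.
Division/multiplication keeps the fewest: 3 significant figures.
Rounded: 5.66 × 10⁴ kg·m/s.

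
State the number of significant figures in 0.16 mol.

0.16: leading zeros are not significant.

2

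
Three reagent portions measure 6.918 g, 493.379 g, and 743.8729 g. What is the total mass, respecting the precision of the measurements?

6.918 g + 493.379 g + 743.8729 g = 1244.1699 g.
Addition/subtraction keeps the fewest decimal places: 6.918 → 3 decimal places, 493.379 → 3 decimal places, 743.8729 → 4 decimal places; limit is 3.
Rounded to 3 decimal places: 1244.170 g.

1244.170 g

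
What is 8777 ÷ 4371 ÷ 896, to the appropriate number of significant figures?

8777 ÷ 4371 ÷ 896 = 0.00224107959931…
Multiplication/division keeps the fewest significant figures: 8777 → 4 s.f., 4371 → 4 s.f., 896 → 3 s.f.; limit is 3.
Rounded to 3 significant figures: 0.00224.

0.00224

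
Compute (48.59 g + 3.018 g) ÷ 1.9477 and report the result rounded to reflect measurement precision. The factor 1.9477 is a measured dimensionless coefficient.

26.50 g

48.59 g + 3.018 g = 51.608 g; the sum is limited to 2 decimal places (4 s.f.).
Carrying full precision, 51.608 ÷ 1.9477 = 26.4968937721… g; 1.9477 has 5 s.f., so the result keeps min(4, 5) = 4 s.f.
Rounded to 4 significant figures: 26.50 g.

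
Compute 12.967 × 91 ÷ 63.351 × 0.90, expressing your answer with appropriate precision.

17

12.967 × 91 ÷ 63.351 × 0.90 = 16.7637022304…
Multiplication/division keeps the fewest significant figures: 12.967 → 5 s.f., 91 → 2 s.f., 63.351 → 5 s.f., 0.90 → 2 s.f.; limit is 2.
Rounded to 2 significant figures: 17.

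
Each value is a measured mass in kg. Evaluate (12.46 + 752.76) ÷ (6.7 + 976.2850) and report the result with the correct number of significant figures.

12.46 + 752.76 = 765.22, limited to 2 d.p. → 5 s.f.; 6.7 + 976.2850 = 982.9850, limited to 1 d.p. → 4 s.f.
Carrying full precision, 765.22 ÷ 982.9850 = 0.778465592049…; keep min(5, 4) = 4 s.f.
Rounded to 4 significant figures: 0.7785.

0.7785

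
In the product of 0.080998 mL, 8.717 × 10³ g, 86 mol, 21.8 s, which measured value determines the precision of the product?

86 mol

0.080998 mL → 5 s.f.; 8.717 × 10³ g → 4 s.f.; 86 mol → 2 s.f.; 21.8 s → 3 s.f.
The fewest is 2 significant figures, from 86 mol.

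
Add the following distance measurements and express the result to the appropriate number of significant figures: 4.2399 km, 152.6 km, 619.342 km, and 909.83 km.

1686.0 km

4.2399 km + 152.6 km + 619.342 km + 909.83 km = 1686.0119 km.
Addition/subtraction keeps the fewest decimal places: 4.2399 → 4 decimal places, 152.6 → 1 decimal place, 619.342 → 3 decimal places, 909.83 → 2 decimal places; limit is 1.
Rounded to 1 decimal place: 1686.0 km.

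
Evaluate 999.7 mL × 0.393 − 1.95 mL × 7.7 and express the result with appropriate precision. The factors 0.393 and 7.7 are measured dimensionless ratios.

999.7 × 0.393 = 392.8821 → 393 mL (3 s.f., last digit at the 10^0 place).
1.95 × 7.7 = 15.015 → 15 mL (2 s.f., last digit at the 10^0 place).
Difference: 377.8671 mL; keep the coarser place, 10^0.
Result: 378 mL.

378 mL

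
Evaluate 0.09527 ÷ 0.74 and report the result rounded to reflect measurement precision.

0.09527 ÷ 0.74 = 0.128743243243…
Multiplication/division keeps the fewest significant figures: 0.09527 → 4 s.f., 0.74 → 2 s.f.; limit is 2.
Rounded to 2 significant figures: 0.13.

0.13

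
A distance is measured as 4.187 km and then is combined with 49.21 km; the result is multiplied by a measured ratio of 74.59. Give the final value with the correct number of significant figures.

4.187 km + 49.21 km = 53.397 km; the sum is limited to 2 decimal places (4 s.f.).
Carrying full precision, 53.397 × 74.59 = 3982.88223 km; 74.59 has 4 s.f., so the result keeps min(4, 4) = 4 s.f.
Rounded to 4 significant figures: 3983 km.

3983 km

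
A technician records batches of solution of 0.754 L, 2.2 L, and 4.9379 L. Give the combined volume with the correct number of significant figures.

7.9 L

0.754 L + 2.2 L + 4.9379 L = 7.8919 L.
Addition/subtraction keeps the fewest decimal places: 0.754 → 3 decimal places, 2.2 → 1 decimal place, 4.9379 → 4 decimal places; limit is 1.
Rounded to 1 decimal place: 7.9 L.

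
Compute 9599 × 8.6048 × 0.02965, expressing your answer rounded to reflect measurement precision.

9599 × 8.6048 × 0.02965 = 2449.01513968
Multiplication/division keeps the fewest significant figures: 9599 → 4 s.f., 8.6048 → 5 s.f., 0.02965 → 4 s.f.; limit is 4.
Rounded to 4 significant figures: 2449.

2449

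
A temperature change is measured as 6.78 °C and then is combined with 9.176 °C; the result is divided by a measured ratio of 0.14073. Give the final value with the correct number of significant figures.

113.4 °C

6.78 °C + 9.176 °C = 15.956 °C; the sum is limited to 2 decimal places (4 s.f.).
Carrying full precision, 15.956 ÷ 0.14073 = 113.380231649… °C; 0.14073 has 5 s.f., so the result keeps min(4, 5) = 4 s.f.
Rounded to 4 significant figures: 113.4 °C.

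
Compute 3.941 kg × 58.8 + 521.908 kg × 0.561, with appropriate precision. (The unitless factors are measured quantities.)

3.941 × 58.8 = 231.7308 → 232 kg (3 s.f., last digit at the 10^0 place).
521.908 × 0.561 = 292.790388 → 293 kg (3 s.f., last digit at the 10^0 place).
Sum: 524.521188 kg; keep the coarser place, 10^0.
Result: 525 kg.

525 kg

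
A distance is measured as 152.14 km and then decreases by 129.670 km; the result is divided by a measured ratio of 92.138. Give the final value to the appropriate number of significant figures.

0.2439 km

152.14 km − 129.670 km = 22.470 km; the difference is limited to 2 decimal places (4 s.f.).
Carrying full precision, 22.470 ÷ 92.138 = 0.243873320454… km; 92.138 has 5 s.f., so the result keeps min(4, 5) = 4 s.f.
Rounded to 4 significant figures: 0.2439 km.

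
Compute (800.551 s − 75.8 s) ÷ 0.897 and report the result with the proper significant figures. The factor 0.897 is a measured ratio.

800.551 s − 75.8 s = 724.751 s; the difference is limited to 1 decimal place (4 s.f.).
Carrying full precision, 724.751 ÷ 0.897 = 807.97212932… s; 0.897 has 3 s.f., so the result keeps min(4, 3) = 3 s.f.
Rounded to 3 significant figures: 808 s.

808 s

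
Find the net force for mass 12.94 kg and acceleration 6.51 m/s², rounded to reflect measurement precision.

84.2 N

net force = 12.94 kg × 6.51 m/s² = 84.2394 N.
12.94 has 4 significant figures; 6.51 has 3.
Division/multiplication keeps the fewest: 3 significant figures.
Rounded: 84.2 N.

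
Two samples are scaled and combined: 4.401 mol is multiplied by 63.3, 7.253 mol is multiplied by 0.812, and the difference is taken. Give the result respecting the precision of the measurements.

4.401 × 63.3 = 278.5833 → 2.79 × 10² mol (3 s.f., last digit at the 10^0 place).
7.253 × 0.812 = 5.889436 → 5.89 mol (3 s.f., last digit at the 10^-2 place).
Difference: 272.693864 mol; keep the coarser place, 10^0.
Result: 273 mol.

273 mol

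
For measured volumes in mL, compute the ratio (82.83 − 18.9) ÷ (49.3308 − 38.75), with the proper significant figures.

6.04

82.83 − 18.9 = 63.93, limited to 1 d.p. → 3 s.f.; 49.3308 − 38.75 = 10.5808, limited to 2 d.p. → 4 s.f.
Carrying full precision, 63.93 ÷ 10.5808 = 6.04207621352…; keep min(3, 4) = 3 s.f.
Rounded to 3 significant figures: 6.04.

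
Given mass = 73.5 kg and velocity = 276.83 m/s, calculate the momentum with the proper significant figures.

2.03 × 10^4 kg·m/s

momentum = 73.5 kg × 276.83 m/s = 20347.005 kg·m/s.
73.5 has 3 significant figures; 276.83 has 5.
Division/multiplication keeps the fewest: 3 significant figures.
Rounded: 2.03 × 10^4 kg·m/s.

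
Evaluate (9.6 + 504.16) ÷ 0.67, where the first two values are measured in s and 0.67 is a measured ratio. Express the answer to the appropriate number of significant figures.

7.7 × 10^2 s

9.6 s + 504.16 s = 513.76 s; the sum is limited to 1 decimal place (4 s.f.).
Carrying full precision, 513.76 ÷ 0.67 = 766.805970149… s; 0.67 has 2 s.f., so the result keeps min(4, 2) = 2 s.f.
Rounded to 2 significant figures: 7.7 × 10^2 s.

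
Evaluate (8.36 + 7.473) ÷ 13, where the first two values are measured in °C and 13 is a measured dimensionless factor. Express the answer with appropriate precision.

8.36 °C + 7.473 °C = 15.833 °C; the sum is limited to 2 decimal places (4 s.f.).
Carrying full precision, 15.833 ÷ 13 = 1.21792307692… °C; 13 has 2 s.f., so the result keeps min(4, 2) = 2 s.f.
Rounded to 2 significant figures: 1.2 °C.

1.2 °C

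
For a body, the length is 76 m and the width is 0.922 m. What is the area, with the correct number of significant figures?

area = 76 m × 0.922 m = 70.072 m².
76 has 2 significant figures; 0.922 has 3.
Division/multiplication keeps the fewest: 2 significant figures.
Rounded: 7.0 × 10¹ m².

7.0 × 10¹ m²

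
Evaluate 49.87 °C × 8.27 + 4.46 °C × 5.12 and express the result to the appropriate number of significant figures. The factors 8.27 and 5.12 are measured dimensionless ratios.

49.87 × 8.27 = 412.4249 → 412 °C (3 s.f., last digit at the 10^0 place).
4.46 × 5.12 = 22.8352 → 22.8 °C (3 s.f., last digit at the 10^-1 place).
Sum: 435.2601 °C; keep the coarser place, 10^0.
Result: 435 °C.

435 °C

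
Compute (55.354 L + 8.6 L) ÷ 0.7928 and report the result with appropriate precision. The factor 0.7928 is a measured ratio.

55.354 L + 8.6 L = 63.954 L; the sum is limited to 1 decimal place (3 s.f.).
Carrying full precision, 63.954 ÷ 0.7928 = 80.6685166498… L; 0.7928 has 4 s.f., so the result keeps min(3, 4) = 3 s.f.
Rounded to 3 significant figures: 80.7 L.

80.7 L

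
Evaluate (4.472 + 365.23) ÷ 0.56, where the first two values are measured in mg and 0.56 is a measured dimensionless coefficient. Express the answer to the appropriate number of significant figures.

4.472 mg + 365.23 mg = 369.702 mg; the sum is limited to 2 decimal places (5 s.f.).
Carrying full precision, 369.702 ÷ 0.56 = 660.182142857… mg; 0.56 has 2 s.f., so the result keeps min(5, 2) = 2 s.f.
Rounded to 2 significant figures: 6.6 × 10² mg.

6.6 × 10² mg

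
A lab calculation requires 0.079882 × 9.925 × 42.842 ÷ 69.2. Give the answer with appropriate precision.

0.491

0.079882 × 9.925 × 42.842 ÷ 69.2 = 0.490843549013…
Multiplication/division keeps the fewest significant figures: 0.079882 → 5 s.f., 9.925 → 4 s.f., 42.842 → 5 s.f., 69.2 → 3 s.f.; limit is 3.
Rounded to 3 significant figures: 0.491.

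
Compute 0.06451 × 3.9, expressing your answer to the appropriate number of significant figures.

0.25

0.06451 × 3.9 = 0.251589
Multiplication/division keeps the fewest significant figures: 0.06451 → 4 s.f., 3.9 → 2 s.f.; limit is 2.
Rounded to 2 significant figures: 0.25.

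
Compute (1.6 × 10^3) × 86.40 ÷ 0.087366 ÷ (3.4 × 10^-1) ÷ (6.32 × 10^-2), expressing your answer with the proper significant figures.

7.4 × 10^7

(1.6 × 10^3) × 86.40 ÷ 0.087366 ÷ (3.4 × 10^-1) ÷ (6.32 × 10^-2) = 73636862.7771…
Multiplication/division keeps the fewest significant figures: 1.6 × 10^3 → 2 s.f., 86.40 → 4 s.f., 0.087366 → 5 s.f., 3.4 × 10^-1 → 2 s.f., 6.32 × 10^-2 → 3 s.f.; limit is 2.
Rounded to 2 significant figures: 7.4 × 10^7.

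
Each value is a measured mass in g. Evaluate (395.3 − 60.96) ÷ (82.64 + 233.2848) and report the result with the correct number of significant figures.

1.058

395.3 − 60.96 = 334.34, limited to 1 d.p. → 4 s.f.; 82.64 + 233.2848 = 315.9248, limited to 2 d.p. → 5 s.f.
Carrying full precision, 334.34 ÷ 315.9248 = 1.05828982087…; keep min(4, 5) = 4 s.f.
Rounded to 4 significant figures: 1.058.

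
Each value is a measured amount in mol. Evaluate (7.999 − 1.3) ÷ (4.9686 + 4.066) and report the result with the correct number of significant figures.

0.74

7.999 − 1.3 = 6.699, limited to 1 d.p. → 2 s.f.; 4.9686 + 4.066 = 9.0346, limited to 3 d.p. → 4 s.f.
Carrying full precision, 6.699 ÷ 9.0346 = 0.741482744117…; keep min(2, 4) = 2 s.f.
Rounded to 2 significant figures: 0.74.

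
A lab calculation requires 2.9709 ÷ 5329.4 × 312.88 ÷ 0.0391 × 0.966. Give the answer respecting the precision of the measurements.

2.9709 ÷ 5329.4 × 312.88 ÷ 0.0391 × 0.966 = 4.30911305146…
Multiplication/division keeps the fewest significant figures: 2.9709 → 5 s.f., 5329.4 → 5 s.f., 312.88 → 5 s.f., 0.0391 → 3 s.f., 0.966 → 3 s.f.; limit is 3.
Rounded to 3 significant figures: 4.31.

4.31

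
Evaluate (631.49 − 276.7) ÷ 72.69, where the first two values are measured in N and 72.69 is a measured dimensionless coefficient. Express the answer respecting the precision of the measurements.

631.49 N − 276.7 N = 354.79 N; the difference is limited to 1 decimal place (4 s.f.).
Carrying full precision, 354.79 ÷ 72.69 = 4.88086394277… N; 72.69 has 4 s.f., so the result keeps min(4, 4) = 4 s.f.
Rounded to 4 significant figures: 4.881 N.

4.881 N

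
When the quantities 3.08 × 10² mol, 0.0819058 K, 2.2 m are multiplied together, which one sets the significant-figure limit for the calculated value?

3.08 × 10² mol → 3 s.f.; 0.0819058 K → 6 s.f.; 2.2 m → 2 s.f.
The fewest is 2 significant figures, from 2.2 m.

2.2 m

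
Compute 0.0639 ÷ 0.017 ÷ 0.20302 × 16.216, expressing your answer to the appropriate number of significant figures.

0.0639 ÷ 0.017 ÷ 0.20302 × 16.216 = 300.231909925…
Multiplication/division keeps the fewest significant figures: 0.0639 → 3 s.f., 0.017 → 2 s.f., 0.20302 → 5 s.f., 16.216 → 5 s.f.; limit is 2.
Rounded to 2 significant figures: 3.0 × 10^2.

3.0 × 10^2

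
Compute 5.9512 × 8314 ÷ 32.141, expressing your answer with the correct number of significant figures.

5.9512 × 8314 ÷ 32.141 = 1539.41311098…
Multiplication/division keeps the fewest significant figures: 5.9512 → 5 s.f., 8314 → 4 s.f., 32.141 → 5 s.f.; limit is 4.
Rounded to 4 significant figures: 1539.

1539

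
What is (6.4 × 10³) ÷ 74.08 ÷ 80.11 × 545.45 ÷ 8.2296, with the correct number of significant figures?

(6.4 × 10³) ÷ 74.08 ÷ 80.11 × 545.45 ÷ 8.2296 = 71.4773574119…
Multiplication/division keeps the fewest significant figures: 6.4 × 10³ → 2 s.f., 74.08 → 4 s.f., 80.11 → 4 s.f., 545.45 → 5 s.f., 8.2296 → 5 s.f.; limit is 2.
Rounded to 2 significant figures: 71.

71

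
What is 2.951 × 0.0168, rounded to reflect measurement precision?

0.0496

2.951 × 0.0168 = 0.0495768
Multiplication/division keeps the fewest significant figures: 2.951 → 4 s.f., 0.0168 → 3 s.f.; limit is 3.
Rounded to 3 significant figures: 0.0496.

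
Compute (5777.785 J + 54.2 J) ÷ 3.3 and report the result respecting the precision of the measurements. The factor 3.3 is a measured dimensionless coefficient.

5777.785 J + 54.2 J = 5831.985 J; the sum is limited to 1 decimal place (5 s.f.).
Carrying full precision, 5831.985 ÷ 3.3 = 1767.26818182… J; 3.3 has 2 s.f., so the result keeps min(5, 2) = 2 s.f.
Rounded to 2 significant figures: 1.8 × 10^3 J.

1.8 × 10^3 J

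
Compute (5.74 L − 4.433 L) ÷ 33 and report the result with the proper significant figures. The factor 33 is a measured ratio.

0.040 L

5.74 L − 4.433 L = 1.307 L; the difference is limited to 2 decimal places (3 s.f.).
Carrying full precision, 1.307 ÷ 33 = 0.0396060606061… L; 33 has 2 s.f., so the result keeps min(3, 2) = 2 s.f.
Rounded to 2 significant figures: 0.040 L.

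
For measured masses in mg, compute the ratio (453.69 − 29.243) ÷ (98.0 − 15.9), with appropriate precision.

453.69 − 29.243 = 424.447, limited to 2 d.p. → 5 s.f.; 98.0 − 15.9 = 82.1, limited to 1 d.p. → 3 s.f.
Carrying full precision, 424.447 ÷ 82.1 = 5.16987819732…; keep min(5, 3) = 3 s.f.
Rounded to 3 significant figures: 5.17.

5.17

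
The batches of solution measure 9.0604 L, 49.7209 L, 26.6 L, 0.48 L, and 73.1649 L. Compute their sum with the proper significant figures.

159.0 L

9.0604 L + 49.7209 L + 26.6 L + 0.48 L + 73.1649 L = 159.0262 L.
Addition/subtraction keeps the fewest decimal places: 9.0604 → 4 decimal places, 49.7209 → 4 decimal places, 26.6 → 1 decimal place, 0.48 → 2 decimal places, 73.1649 → 4 decimal places; limit is 1.
Rounded to 1 decimal place: 159.0 L.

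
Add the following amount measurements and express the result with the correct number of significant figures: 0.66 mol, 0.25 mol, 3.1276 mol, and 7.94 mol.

11.98 mol

0.66 mol + 0.25 mol + 3.1276 mol + 7.94 mol = 11.9776 mol.
Addition/subtraction keeps the fewest decimal places: 0.66 → 2 decimal places, 0.25 → 2 decimal places, 3.1276 → 4 decimal places, 7.94 → 2 decimal places; limit is 2.
Rounded to 2 decimal places: 11.98 mol.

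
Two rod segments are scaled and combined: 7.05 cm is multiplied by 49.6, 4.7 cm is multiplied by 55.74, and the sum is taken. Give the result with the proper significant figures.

6.1 × 10^2 cm

7.05 × 49.6 = 349.68 → 350. cm (3 s.f., last digit at the 10^0 place).
4.7 × 55.74 = 261.978 → 2.6 × 10^2 cm (2 s.f., last digit at the 10^1 place).
Sum: 611.658 cm; keep the coarser place, 10^1.
Result: 6.1 × 10^2 cm.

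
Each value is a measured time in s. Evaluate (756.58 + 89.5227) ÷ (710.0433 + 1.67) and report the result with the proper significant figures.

756.58 + 89.5227 = 846.1027, limited to 2 d.p. → 5 s.f.; 710.0433 + 1.67 = 711.7133, limited to 2 d.p. → 5 s.f.
Carrying full precision, 846.1027 ÷ 711.7133 = 1.18882519127…; keep min(5, 5) = 5 s.f.
Rounded to 5 significant figures: 1.1888.

1.1888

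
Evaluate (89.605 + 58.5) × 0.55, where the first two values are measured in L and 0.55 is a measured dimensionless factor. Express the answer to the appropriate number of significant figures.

81 L

89.605 L + 58.5 L = 148.105 L; the sum is limited to 1 decimal place (4 s.f.).
Carrying full precision, 148.105 × 0.55 = 81.45775 L; 0.55 has 2 s.f., so the result keeps min(4, 2) = 2 s.f.
Rounded to 2 significant figures: 81 L.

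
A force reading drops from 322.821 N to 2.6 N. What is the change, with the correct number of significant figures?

320.2 N

322.821 N − 2.6 N = 320.221 N.
Addition/subtraction keeps the fewest decimal places: 322.821 → 3 decimal places, 2.6 → 1 decimal place; limit is 1.
Rounded to 1 decimal place: 320.2 N.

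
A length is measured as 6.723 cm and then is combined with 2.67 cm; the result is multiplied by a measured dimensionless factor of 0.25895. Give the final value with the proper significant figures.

2.43 cm

6.723 cm + 2.67 cm = 9.393 cm; the sum is limited to 2 decimal places (3 s.f.).
Carrying full precision, 9.393 × 0.25895 = 2.43231735 cm; 0.25895 has 5 s.f., so the result keeps min(3, 5) = 3 s.f.
Rounded to 3 significant figures: 2.43 cm.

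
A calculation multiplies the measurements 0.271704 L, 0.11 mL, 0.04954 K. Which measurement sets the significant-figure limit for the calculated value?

0.271704 L → 6 s.f.; 0.11 mL → 2 s.f.; 0.04954 K → 4 s.f.
The fewest is 2 significant figures, from 0.11 mL.

0.11 mL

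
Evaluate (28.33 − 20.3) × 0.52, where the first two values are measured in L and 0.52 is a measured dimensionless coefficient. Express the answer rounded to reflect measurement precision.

28.33 L − 20.3 L = 8.03 L; the difference is limited to 1 decimal place (2 s.f.).
Carrying full precision, 8.03 × 0.52 = 4.1756 L; 0.52 has 2 s.f., so the result keeps min(2, 2) = 2 s.f.
Rounded to 2 significant figures: 4.2 L.

4.2 L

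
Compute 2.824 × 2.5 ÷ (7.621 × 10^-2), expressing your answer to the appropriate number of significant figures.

2.824 × 2.5 ÷ (7.621 × 10^-2) = 92.6387613174…
Multiplication/division keeps the fewest significant figures: 2.824 → 4 s.f., 2.5 → 2 s.f., 7.621 × 10^-2 → 4 s.f.; limit is 2.
Rounded to 2 significant figures: 93.

93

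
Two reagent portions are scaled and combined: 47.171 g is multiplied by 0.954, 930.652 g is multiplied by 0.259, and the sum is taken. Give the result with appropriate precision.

286 g

47.171 × 0.954 = 45.001134 → 45.0 g (3 s.f., last digit at the 10^-1 place).
930.652 × 0.259 = 241.038868 → 241 g (3 s.f., last digit at the 10^0 place).
Sum: 286.040002 g; keep the coarser place, 10^0.
Result: 286 g.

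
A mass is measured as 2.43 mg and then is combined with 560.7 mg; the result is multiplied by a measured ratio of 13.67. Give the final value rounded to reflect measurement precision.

2.43 mg + 560.7 mg = 563.13 mg; the sum is limited to 1 decimal place (4 s.f.).
Carrying full precision, 563.13 × 13.67 = 7697.9871 mg; 13.67 has 4 s.f., so the result keeps min(4, 4) = 4 s.f.
Rounded to 4 significant figures: 7698 mg.

7698 mg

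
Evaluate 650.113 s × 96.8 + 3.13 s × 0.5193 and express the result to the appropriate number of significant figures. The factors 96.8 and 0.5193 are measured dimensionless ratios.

6.29 × 10⁴ s

650.113 × 96.8 = 62930.9384 → 6.29 × 10⁴ s (3 s.f., last digit at the 10^2 place).
3.13 × 0.5193 = 1.625409 → 1.63 s (3 s.f., last digit at the 10^-2 place).
Sum: 62932.563809 s; keep the coarser place, 10^2.
Result: 6.29 × 10⁴ s.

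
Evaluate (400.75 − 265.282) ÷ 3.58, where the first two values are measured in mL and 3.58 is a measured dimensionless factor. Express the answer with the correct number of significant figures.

400.75 mL − 265.282 mL = 135.468 mL; the difference is limited to 2 decimal places (5 s.f.).
Carrying full precision, 135.468 ÷ 3.58 = 37.8402234637… mL; 3.58 has 3 s.f., so the result keeps min(5, 3) = 3 s.f.
Rounded to 3 significant figures: 37.8 mL.

37.8 mL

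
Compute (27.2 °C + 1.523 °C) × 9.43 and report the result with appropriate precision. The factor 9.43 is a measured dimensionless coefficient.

271 °C

27.2 °C + 1.523 °C = 28.723 °C; the sum is limited to 1 decimal place (3 s.f.).
Carrying full precision, 28.723 × 9.43 = 270.85789 °C; 9.43 has 3 s.f., so the result keeps min(3, 3) = 3 s.f.
Rounded to 3 significant figures: 271 °C.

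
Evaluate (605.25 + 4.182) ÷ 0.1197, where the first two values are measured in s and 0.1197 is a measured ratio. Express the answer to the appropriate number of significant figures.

5091 s

605.25 s + 4.182 s = 609.432 s; the sum is limited to 2 decimal places (5 s.f.).
Carrying full precision, 609.432 ÷ 0.1197 = 5091.3283208… s; 0.1197 has 4 s.f., so the result keeps min(5, 4) = 4 s.f.
Rounded to 4 significant figures: 5091 s.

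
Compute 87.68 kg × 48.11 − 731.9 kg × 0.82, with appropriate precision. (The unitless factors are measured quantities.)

3.62 × 10³ kg

87.68 × 48.11 = 4218.2848 → 4.218 × 10³ kg (4 s.f., last digit at the 10^0 place).
731.9 × 0.82 = 600.158 → 6.0 × 10² kg (2 s.f., last digit at the 10^1 place).
Difference: 3618.1268 kg; keep the coarser place, 10^1.
Result: 3.62 × 10³ kg.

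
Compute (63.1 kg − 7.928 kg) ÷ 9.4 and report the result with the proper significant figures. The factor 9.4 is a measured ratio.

63.1 kg − 7.928 kg = 55.172 kg; the difference is limited to 1 decimal place (3 s.f.).
Carrying full precision, 55.172 ÷ 9.4 = 5.86936170213… kg; 9.4 has 2 s.f., so the result keeps min(3, 2) = 2 s.f.
Rounded to 2 significant figures: 5.9 kg.

5.9 kg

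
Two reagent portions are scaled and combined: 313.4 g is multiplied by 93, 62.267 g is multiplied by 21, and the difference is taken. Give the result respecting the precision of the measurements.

2.8 × 10⁴ g

313.4 × 93 = 29146.2 → 2.9 × 10⁴ g (2 s.f., last digit at the 10^3 place).
62.267 × 21 = 1307.607 → 1.3 × 10³ g (2 s.f., last digit at the 10^2 place).
Difference: 27838.593 g; keep the coarser place, 10^3.
Result: 2.8 × 10⁴ g.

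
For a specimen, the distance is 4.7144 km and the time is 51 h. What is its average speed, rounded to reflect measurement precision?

0.092 km/h

average speed = 4.7144 km ÷ 51 h = 0.0924392156863… km/h.
4.7144 has 5 significant figures; 51 has 2.
Division/multiplication keeps the fewest: 2 significant figures.
Rounded: 0.092 km/h.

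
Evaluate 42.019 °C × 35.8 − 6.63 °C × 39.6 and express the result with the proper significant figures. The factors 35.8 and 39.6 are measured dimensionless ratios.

1.24 × 10^3 °C

42.019 × 35.8 = 1504.2802 → 1.50 × 10^3 °C (3 s.f., last digit at the 10^1 place).
6.63 × 39.6 = 262.548 → 263 °C (3 s.f., last digit at the 10^0 place).
Difference: 1241.7322 °C; keep the coarser place, 10^1.
Result: 1.24 × 10^3 °C.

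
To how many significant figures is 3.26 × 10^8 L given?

3

3.26 × 10^8: in scientific notation every digit of the coefficient is significant.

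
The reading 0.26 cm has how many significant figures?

0.26: leading zeros are not significant.

2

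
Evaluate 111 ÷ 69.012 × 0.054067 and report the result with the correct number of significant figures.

0.0870

111 ÷ 69.012 × 0.054067 = 0.0869622239611…
Multiplication/division keeps the fewest significant figures: 111 → 3 s.f., 69.012 → 5 s.f., 0.054067 → 5 s.f.; limit is 3.
Rounded to 3 significant figures: 0.0870.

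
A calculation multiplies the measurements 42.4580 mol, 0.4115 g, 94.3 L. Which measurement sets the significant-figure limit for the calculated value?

94.3 L

42.4580 mol → 6 s.f.; 0.4115 g → 4 s.f.; 94.3 L → 3 s.f.
The fewest is 3 significant figures, from 94.3 L.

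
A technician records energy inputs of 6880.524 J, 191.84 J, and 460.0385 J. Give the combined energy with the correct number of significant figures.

6880.524 J + 191.84 J + 460.0385 J = 7532.4025 J.
Addition/subtraction keeps the fewest decimal places: 6880.524 → 3 decimal places, 191.84 → 2 decimal places, 460.0385 → 4 decimal places; limit is 2.
Rounded to 2 decimal places: 7532.40 J.

7532.40 J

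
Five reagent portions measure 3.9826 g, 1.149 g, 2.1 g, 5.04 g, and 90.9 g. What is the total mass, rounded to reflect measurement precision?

3.9826 g + 1.149 g + 2.1 g + 5.04 g + 90.9 g = 103.1716 g.
Addition/subtraction keeps the fewest decimal places: 3.9826 → 4 decimal places, 1.149 → 3 decimal places, 2.1 → 1 decimal place, 5.04 → 2 decimal places, 90.9 → 1 decimal place; limit is 1.
Rounded to 1 decimal place: 103.2 g.

103.2 g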